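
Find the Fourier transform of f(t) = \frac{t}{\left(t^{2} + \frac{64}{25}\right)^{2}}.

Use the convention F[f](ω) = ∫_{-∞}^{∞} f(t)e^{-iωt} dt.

F(ω) = - \frac{5 i \pi \omega e^{- \frac{8 \left|{\omega}\right|}{5}}}{16}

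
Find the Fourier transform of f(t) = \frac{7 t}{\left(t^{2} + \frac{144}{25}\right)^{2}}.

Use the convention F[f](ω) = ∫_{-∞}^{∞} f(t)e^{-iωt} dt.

F(ω) = - \frac{35 i \pi \omega e^{- \frac{12 \left|{\omega}\right|}{5}}}{24}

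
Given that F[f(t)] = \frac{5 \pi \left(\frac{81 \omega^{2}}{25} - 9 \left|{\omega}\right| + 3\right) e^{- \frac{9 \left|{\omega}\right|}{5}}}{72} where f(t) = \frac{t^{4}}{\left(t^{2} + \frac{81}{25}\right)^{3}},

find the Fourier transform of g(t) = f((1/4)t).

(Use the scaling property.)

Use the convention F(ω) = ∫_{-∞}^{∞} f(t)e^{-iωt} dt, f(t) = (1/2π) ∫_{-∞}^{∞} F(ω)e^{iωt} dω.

F[g](ω) = \frac{\pi \left(432 \omega^{2} - 300 \left|{\omega}\right| + 25\right) e^{- \frac{36 \left|{\omega}\right|}{5}}}{30}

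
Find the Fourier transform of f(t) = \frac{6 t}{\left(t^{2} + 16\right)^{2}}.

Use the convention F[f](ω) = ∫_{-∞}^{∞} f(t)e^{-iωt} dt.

F(ω) = - \frac{3 i \pi \omega e^{- 4 \left|{\omega}\right|}}{4}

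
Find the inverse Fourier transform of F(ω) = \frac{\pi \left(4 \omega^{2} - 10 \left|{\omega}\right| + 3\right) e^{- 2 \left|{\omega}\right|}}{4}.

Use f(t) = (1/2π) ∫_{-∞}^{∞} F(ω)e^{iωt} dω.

f(t) = \frac{4 t^{4}}{\left(t^{2} + 4\right)^{3}}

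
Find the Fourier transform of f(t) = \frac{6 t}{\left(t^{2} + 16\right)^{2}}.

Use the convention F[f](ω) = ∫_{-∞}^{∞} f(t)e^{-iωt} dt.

F(ω) = - \frac{3 i \pi \omega e^{- 4 \left|{\omega}\right|}}{4}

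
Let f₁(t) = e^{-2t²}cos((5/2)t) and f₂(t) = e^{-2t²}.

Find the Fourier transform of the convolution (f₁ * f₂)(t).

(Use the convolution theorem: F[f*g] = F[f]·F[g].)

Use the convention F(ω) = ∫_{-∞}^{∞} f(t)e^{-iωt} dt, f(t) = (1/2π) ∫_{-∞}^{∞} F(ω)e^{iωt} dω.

F[f₁*f₂](ω) = \frac{\pi \left(e^{\frac{5 \omega}{4}} + 1\right) e^{- \frac{\omega^{2}}{4} - \frac{5 \omega}{8} - \frac{25}{32}}}{4}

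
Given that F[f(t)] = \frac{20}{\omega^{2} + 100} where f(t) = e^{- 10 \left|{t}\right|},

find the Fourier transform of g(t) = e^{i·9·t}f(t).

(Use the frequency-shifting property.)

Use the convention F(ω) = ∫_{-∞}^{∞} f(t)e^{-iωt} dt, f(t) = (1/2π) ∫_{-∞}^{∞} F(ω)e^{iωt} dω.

F[g](ω) = \frac{20}{\left(\omega - 9\right)^{2} + 100}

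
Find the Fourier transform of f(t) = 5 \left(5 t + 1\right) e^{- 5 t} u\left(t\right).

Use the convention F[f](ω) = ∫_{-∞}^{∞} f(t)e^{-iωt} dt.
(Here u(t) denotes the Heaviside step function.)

F(ω) = \frac{5 \left(- i \omega - 10\right)}{\omega^{2} - 10 i \omega - 25}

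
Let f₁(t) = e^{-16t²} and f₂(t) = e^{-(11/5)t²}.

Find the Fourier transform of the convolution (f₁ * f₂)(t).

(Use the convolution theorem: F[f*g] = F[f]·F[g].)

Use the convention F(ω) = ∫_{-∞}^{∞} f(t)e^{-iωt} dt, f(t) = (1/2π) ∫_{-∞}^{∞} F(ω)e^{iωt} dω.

F[f₁*f₂](ω) = \frac{\sqrt{55} \pi e^{- \frac{91 \omega^{2}}{704}}}{44}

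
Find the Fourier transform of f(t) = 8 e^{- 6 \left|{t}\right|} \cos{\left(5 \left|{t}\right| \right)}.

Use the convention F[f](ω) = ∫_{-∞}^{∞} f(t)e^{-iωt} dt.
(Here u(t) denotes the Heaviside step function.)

F(ω) = \frac{96 \left(\omega^{2} + 61\right)}{\omega^{4} + 22 \omega^{2} + 3721}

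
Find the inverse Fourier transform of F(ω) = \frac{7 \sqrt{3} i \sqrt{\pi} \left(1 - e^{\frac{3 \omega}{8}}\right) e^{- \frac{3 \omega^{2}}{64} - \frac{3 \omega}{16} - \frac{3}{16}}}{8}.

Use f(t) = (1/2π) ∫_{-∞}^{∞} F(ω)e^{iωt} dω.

f(t) = 7 e^{- \frac{16 t^{2}}{3}} \sin{\left(2 t \right)}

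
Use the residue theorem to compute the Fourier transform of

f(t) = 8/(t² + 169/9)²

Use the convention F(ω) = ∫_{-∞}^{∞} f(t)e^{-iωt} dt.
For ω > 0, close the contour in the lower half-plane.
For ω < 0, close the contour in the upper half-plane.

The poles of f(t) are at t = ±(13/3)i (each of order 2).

Let g(z) = f(z)e^{-iωz}; for large |z| the factor e^{-iωz} decays in the lower half-plane when ω > 0 and in the upper half-plane when ω < 0.

Case ω > 0 (lower half-plane, clockwise contour ⇒ F(ω) = -2πi·ΣRes):
  Res_{z = - \frac{13 i}{3}} g(z) = \frac{18 i \left(13 \omega + 3\right) e^{- \frac{13 \omega}{3}}}{2197} (pole of order 2)
  F(ω) = -2πi·ΣRes = \frac{36 \pi \left(13 \omega + 3\right) e^{- \frac{13 \omega}{3}}}{2197}

Case ω < 0 (upper half-plane, counterclockwise contour ⇒ F(ω) = +2πi·ΣRes):
  Res_{z = \frac{13 i}{3}} g(z) = \frac{18 i \left(13 \omega - 3\right) e^{\frac{13 \omega}{3}}}{2197} (pole of order 2)
  F(ω) = 2πi·ΣRes = \frac{36 \pi \left(3 - 13 \omega\right) e^{\frac{13 \omega}{3}}}{2197}

Both cases combine into a single formula in |ω|:

F(ω) = \frac{36 \pi \left(13 \left|{\omega}\right| + 3\right) e^{- \frac{13 \left|{\omega}\right|}{3}}}{2197}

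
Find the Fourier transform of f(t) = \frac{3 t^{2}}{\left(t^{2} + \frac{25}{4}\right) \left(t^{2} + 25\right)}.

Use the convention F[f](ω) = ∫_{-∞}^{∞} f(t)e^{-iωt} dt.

F(ω) = \frac{4 \pi e^{- 5 \left|{\omega}\right|}}{5} - \frac{2 \pi e^{- \frac{5 \left|{\omega}\right|}{2}}}{5}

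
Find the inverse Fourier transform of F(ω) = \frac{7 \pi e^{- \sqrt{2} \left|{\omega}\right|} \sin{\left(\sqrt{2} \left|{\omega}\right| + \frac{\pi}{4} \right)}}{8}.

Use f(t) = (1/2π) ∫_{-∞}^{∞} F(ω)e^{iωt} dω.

f(t) = \frac{7}{t^{4} + 16}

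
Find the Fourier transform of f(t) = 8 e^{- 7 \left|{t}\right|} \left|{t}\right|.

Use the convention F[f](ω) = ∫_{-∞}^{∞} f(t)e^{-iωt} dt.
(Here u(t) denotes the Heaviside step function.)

F(ω) = \frac{16 \left(49 - \omega^{2}\right)}{\left(\omega^{2} + 49\right)^{2}}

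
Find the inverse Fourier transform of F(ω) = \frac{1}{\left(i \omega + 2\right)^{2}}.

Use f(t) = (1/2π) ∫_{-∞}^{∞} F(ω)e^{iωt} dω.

f(t) = t e^{- 2 t} u\left(t\right)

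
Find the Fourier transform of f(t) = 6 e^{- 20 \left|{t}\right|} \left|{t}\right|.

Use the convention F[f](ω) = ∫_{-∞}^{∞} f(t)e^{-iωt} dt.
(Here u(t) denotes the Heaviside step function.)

F(ω) = \frac{12 \left(400 - \omega^{2}\right)}{\left(\omega^{2} + 400\right)^{2}}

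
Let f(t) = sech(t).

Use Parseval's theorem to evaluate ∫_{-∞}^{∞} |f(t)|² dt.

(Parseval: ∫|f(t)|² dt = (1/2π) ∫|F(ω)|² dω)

∫|f(t)|² dt = 2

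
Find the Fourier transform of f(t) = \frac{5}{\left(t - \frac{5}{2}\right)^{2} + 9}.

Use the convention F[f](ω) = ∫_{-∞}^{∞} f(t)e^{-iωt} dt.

F(ω) = \frac{5 \pi e^{- \frac{5 i \omega}{2} - 3 \left|{\omega}\right|}}{3}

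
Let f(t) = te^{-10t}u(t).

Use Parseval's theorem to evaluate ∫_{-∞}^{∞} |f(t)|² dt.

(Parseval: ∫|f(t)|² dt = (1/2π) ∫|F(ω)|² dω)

∫|f(t)|² dt = \frac{1}{4000}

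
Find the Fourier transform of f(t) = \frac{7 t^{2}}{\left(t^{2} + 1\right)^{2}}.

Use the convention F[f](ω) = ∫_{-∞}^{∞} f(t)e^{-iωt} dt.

F(ω) = \frac{7 \pi \left(1 - \left|{\omega}\right|\right) e^{- \left|{\omega}\right|}}{2}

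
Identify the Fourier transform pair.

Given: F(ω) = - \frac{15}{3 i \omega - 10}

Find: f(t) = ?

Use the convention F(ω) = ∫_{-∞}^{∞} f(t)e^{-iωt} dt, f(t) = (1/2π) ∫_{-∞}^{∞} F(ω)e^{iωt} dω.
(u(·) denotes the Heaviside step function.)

f(t) = 5 e^{\frac{10 t}{3}} u\left(- t\right)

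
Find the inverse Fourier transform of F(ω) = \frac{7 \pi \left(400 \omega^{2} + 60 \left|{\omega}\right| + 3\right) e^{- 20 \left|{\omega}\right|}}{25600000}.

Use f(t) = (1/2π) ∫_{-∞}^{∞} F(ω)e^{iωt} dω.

f(t) = \frac{7}{\left(t^{2} + 400\right)^{3}}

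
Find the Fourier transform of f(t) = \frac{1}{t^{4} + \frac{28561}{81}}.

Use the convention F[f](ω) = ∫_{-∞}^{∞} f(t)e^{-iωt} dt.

F(ω) = \frac{27 \pi e^{- \frac{13 \sqrt{2} \left|{\omega}\right|}{6}} \sin{\left(\frac{13 \sqrt{2} \left|{\omega}\right|}{6} + \frac{\pi}{4} \right)}}{2197}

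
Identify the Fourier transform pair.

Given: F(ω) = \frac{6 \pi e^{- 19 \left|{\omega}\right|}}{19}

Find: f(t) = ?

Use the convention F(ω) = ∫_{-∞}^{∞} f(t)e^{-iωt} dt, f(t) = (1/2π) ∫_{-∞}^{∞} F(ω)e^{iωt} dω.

f(t) = \frac{6}{t^{2} + 361}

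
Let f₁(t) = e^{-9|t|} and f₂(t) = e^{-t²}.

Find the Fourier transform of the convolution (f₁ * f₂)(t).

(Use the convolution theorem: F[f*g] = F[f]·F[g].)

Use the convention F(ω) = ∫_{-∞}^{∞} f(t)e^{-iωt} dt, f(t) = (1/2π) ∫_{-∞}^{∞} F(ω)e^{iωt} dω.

F[f₁*f₂](ω) = \frac{18 \sqrt{\pi} e^{- \frac{\omega^{2}}{4}}}{\omega^{2} + 81}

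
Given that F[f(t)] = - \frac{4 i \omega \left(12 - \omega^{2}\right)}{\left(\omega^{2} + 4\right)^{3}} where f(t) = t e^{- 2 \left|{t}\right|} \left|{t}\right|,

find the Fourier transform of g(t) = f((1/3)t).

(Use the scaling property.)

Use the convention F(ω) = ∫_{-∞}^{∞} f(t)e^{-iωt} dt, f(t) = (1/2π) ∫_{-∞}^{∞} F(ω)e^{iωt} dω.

F[g](ω) = \frac{108 i \omega \left(3 \omega^{2} - 4\right)}{\left(9 \omega^{2} + 4\right)^{3}}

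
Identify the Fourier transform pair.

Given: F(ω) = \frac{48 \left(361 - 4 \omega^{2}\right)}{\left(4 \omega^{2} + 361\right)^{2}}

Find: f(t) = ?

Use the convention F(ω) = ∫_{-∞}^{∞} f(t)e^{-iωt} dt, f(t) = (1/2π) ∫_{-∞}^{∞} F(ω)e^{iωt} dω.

f(t) = 6 e^{- \frac{19 \left|{t}\right|}{2}} \left|{t}\right|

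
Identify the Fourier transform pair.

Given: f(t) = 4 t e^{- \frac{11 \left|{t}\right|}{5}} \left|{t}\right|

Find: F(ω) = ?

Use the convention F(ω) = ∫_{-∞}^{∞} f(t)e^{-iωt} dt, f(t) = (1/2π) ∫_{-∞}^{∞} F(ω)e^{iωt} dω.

F(ω) = \frac{10000 i \omega \left(25 \omega^{2} - 363\right)}{\left(25 \omega^{2} + 121\right)^{3}}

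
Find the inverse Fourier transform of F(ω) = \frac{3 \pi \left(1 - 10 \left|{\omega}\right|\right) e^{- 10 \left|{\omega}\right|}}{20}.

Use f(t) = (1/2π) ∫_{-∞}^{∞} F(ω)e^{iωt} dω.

f(t) = \frac{3 t^{2}}{\left(t^{2} + 100\right)^{2}}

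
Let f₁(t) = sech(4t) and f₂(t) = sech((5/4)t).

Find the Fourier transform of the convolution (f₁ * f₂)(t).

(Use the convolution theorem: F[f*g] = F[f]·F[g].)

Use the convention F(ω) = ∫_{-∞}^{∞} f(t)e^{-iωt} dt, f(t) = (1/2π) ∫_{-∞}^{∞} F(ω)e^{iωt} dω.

F[f₁*f₂](ω) = \frac{\pi^{2}}{5 \cosh{\left(\frac{\pi \omega}{8} \right)} \cosh{\left(\frac{2 \pi \omega}{5} \right)}}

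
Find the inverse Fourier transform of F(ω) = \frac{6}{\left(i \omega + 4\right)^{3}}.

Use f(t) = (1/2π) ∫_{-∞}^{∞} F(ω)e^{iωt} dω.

f(t) = 3 t^{2} e^{- 4 t} u\left(t\right)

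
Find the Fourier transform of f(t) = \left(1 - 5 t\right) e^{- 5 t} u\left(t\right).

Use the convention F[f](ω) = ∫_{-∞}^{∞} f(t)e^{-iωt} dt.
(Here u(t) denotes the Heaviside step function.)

F(ω) = \frac{i \omega}{- \omega^{2} + 10 i \omega + 25}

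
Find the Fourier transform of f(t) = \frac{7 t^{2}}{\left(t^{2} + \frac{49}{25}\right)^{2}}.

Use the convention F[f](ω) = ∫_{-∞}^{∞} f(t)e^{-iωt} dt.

F(ω) = \frac{\pi \left(5 - 7 \left|{\omega}\right|\right) e^{- \frac{7 \left|{\omega}\right|}{5}}}{2}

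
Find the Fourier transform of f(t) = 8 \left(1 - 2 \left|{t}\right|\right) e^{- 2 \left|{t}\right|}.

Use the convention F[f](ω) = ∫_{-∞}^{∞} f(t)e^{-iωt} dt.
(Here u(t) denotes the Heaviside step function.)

F(ω) = \frac{64 \omega^{2}}{\left(\omega^{2} + 4\right)^{2}}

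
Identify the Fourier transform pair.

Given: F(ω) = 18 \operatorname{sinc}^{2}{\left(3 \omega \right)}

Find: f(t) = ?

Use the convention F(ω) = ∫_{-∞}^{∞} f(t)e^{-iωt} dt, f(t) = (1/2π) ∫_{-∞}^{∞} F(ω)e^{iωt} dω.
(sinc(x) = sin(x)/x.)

f(t) = 3 \left(\begin{cases} 1 - \frac{\left|{t}\right|}{6} & \text{for}\: \left|{t}\right| < 6 \\0 & \text{otherwise} \end{cases}\right)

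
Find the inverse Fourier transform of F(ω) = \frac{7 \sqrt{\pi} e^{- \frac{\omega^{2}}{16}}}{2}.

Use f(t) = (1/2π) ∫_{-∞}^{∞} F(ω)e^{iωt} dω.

f(t) = 7 e^{- 4 t^{2}}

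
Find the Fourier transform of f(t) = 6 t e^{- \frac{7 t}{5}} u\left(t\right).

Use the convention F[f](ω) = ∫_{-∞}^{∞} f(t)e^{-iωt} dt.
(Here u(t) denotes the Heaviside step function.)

F(ω) = \frac{150}{\left(5 i \omega + 7\right)^{2}}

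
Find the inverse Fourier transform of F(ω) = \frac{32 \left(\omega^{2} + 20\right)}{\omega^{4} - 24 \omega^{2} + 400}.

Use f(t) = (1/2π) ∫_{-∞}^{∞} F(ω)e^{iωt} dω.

f(t) = 8 e^{- 2 \left|{t}\right|} \cos{\left(4 \left|{t}\right| \right)}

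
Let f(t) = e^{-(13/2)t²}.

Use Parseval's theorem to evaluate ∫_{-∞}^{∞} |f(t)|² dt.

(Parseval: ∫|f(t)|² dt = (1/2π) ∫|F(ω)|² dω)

∫|f(t)|² dt = \frac{\sqrt{13} \sqrt{\pi}}{13}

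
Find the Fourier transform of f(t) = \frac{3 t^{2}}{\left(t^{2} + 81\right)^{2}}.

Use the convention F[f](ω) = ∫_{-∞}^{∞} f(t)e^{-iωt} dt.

F(ω) = \frac{\pi \left(1 - 9 \left|{\omega}\right|\right) e^{- 9 \left|{\omega}\right|}}{6}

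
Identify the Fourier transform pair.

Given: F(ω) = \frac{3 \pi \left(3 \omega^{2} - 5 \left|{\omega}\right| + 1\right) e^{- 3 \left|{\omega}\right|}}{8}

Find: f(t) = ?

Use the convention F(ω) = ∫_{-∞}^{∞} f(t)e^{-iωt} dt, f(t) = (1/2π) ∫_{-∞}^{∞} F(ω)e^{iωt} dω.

f(t) = \frac{3 t^{4}}{\left(t^{2} + 9\right)^{3}}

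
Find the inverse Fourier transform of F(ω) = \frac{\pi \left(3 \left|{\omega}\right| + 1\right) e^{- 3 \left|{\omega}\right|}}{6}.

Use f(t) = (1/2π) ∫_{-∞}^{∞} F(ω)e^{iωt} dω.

f(t) = \frac{9}{\left(t^{2} + 9\right)^{2}}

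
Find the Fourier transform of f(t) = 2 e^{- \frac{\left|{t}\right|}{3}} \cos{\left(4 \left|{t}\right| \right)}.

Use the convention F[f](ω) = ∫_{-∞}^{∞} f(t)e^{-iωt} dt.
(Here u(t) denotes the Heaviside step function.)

F(ω) = \frac{12 \left(9 \omega^{2} + 145\right)}{81 \omega^{4} - 2574 \omega^{2} + 21025}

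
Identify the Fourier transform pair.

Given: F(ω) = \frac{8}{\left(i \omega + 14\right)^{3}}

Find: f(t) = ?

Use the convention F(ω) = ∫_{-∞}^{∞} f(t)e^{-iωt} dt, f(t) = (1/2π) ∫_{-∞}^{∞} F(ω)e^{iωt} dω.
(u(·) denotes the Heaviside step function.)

f(t) = 4 t^{2} e^{- 14 t} u\left(t\right)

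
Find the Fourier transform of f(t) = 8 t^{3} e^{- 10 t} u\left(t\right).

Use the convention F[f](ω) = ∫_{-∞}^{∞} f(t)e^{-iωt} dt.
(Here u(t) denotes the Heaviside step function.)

F(ω) = \frac{48}{\left(i \omega + 10\right)^{4}}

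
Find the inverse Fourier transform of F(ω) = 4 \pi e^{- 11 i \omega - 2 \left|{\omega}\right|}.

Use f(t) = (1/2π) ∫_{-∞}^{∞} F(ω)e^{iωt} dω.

f(t) = \frac{8}{\left(t - 11\right)^{2} + 4}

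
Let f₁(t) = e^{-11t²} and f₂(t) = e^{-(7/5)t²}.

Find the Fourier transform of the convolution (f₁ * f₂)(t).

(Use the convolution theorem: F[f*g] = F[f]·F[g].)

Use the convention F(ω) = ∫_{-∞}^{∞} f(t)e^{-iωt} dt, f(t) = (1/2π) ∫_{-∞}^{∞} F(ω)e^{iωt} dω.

F[f₁*f₂](ω) = \frac{\sqrt{385} \pi e^{- \frac{31 \omega^{2}}{154}}}{77}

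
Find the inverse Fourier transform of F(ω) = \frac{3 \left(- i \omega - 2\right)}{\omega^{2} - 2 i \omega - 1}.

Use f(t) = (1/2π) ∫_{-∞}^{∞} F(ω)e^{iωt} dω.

f(t) = 3 \left(t + 1\right) e^{- t} u\left(t\right)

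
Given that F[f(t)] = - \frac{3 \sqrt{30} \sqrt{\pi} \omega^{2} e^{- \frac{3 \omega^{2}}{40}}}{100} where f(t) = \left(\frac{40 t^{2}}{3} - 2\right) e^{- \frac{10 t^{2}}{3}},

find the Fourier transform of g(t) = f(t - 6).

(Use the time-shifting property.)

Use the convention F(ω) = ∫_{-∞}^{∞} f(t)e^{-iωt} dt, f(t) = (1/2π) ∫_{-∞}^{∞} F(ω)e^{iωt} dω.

F[g](ω) = - \frac{3 \sqrt{30} \sqrt{\pi} \omega^{2} e^{- \frac{3 \omega \left(\omega + 80 i\right)}{40}}}{100}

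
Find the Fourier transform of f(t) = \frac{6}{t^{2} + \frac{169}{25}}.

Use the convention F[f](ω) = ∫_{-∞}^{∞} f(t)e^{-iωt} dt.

F(ω) = \frac{30 \pi e^{- \frac{13 \left|{\omega}\right|}{5}}}{13}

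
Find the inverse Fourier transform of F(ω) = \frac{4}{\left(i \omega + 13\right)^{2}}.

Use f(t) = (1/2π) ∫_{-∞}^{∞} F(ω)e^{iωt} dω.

f(t) = 4 t e^{- 13 t} u\left(t\right)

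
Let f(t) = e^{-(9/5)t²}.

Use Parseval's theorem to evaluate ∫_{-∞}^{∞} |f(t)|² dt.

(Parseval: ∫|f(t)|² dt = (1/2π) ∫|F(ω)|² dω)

∫|f(t)|² dt = \frac{\sqrt{10} \sqrt{\pi}}{6}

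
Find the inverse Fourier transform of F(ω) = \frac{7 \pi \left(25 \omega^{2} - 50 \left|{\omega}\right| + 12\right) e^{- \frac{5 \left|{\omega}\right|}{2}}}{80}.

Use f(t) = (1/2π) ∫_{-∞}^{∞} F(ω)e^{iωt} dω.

f(t) = \frac{7 t^{4}}{\left(t^{2} + \frac{25}{4}\right)^{3}}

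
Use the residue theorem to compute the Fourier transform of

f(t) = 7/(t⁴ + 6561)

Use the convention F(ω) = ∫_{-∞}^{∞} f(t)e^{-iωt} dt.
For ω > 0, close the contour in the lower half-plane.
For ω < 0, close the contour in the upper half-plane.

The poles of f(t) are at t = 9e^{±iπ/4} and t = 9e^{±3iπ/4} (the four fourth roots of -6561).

Let g(z) = f(z)e^{-iωz}; for large |z| the factor e^{-iωz} decays in the lower half-plane when ω > 0 and in the upper half-plane when ω < 0.

Case ω > 0 (lower half-plane, clockwise contour ⇒ F(ω) = -2πi·ΣRes):
  Res_{z = - \frac{9 \sqrt{2}}{2} - \frac{9 \sqrt{2} i}{2}} g(z) = \frac{7 \sqrt{2} i \left(1 - i\right) e^{\frac{9 \sqrt{2} \omega \left(-1 + i\right)}{2}}}{5832}
  Res_{z = \frac{9 \sqrt{2}}{2} - \frac{9 \sqrt{2} i}{2}} g(z) = \frac{7 \sqrt{2} i \left(1 + i\right) e^{- \frac{9 \sqrt{2} \omega \left(1 + i\right)}{2}}}{5832}
  F(ω) = -2πi·ΣRes = \frac{7 \sqrt{2} \pi \left(1 - i\right) \left(e^{9 \sqrt{2} i \omega} + i\right) e^{- \frac{9 \sqrt{2} \omega \left(1 + i\right)}{2}}}{2916} = \frac{7 \pi e^{- \frac{9 \sqrt{2} \omega}{2}} \sin{\left(\frac{9 \sqrt{2} \omega}{2} + \frac{\pi}{4} \right)}}{729}

Case ω < 0 (upper half-plane, counterclockwise contour ⇒ F(ω) = +2πi·ΣRes):
  Res_{z = \frac{9 \sqrt{2}}{2} + \frac{9 \sqrt{2} i}{2}} g(z) = \frac{7 \sqrt{2} i \left(-1 + i\right) e^{\frac{9 \sqrt{2} \omega \left(1 - i\right)}{2}}}{5832}
  Res_{z = - \frac{9 \sqrt{2}}{2} + \frac{9 \sqrt{2} i}{2}} g(z) = \frac{7 \sqrt{2} \left(1 - i\right) e^{\frac{9 \sqrt{2} \omega \left(1 + i\right)}{2}}}{5832}
  F(ω) = 2πi·ΣRes = - \frac{7 \sqrt{2} i \pi \left(i \left(1 - i\right) e^{\frac{9 \sqrt{2} \omega \left(1 - i\right)}{2}} - \left(1 - i\right) e^{\frac{9 \sqrt{2} \omega \left(1 + i\right)}{2}}\right)}{2916} = \frac{7 \pi e^{\frac{9 \sqrt{2} \omega}{2}} \cos{\left(\frac{9 \sqrt{2} \omega}{2} + \frac{\pi}{4} \right)}}{729}

Both cases combine into a single formula in |ω|:

F(ω) = \frac{7 \pi e^{- \frac{9 \sqrt{2} \left|{\omega}\right|}{2}} \sin{\left(\frac{9 \sqrt{2} \left|{\omega}\right|}{2} + \frac{\pi}{4} \right)}}{729}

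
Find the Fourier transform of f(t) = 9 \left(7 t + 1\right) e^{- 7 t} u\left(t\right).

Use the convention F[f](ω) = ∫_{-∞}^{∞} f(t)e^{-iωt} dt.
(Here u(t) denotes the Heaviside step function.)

F(ω) = \frac{9 \left(- i \omega - 14\right)}{\omega^{2} - 14 i \omega - 49}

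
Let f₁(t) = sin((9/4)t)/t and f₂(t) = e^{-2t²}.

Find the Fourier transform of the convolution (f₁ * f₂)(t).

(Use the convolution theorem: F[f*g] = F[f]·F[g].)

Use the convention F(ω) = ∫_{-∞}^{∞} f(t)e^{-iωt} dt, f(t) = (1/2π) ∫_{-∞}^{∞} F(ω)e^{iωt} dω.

F[f₁*f₂](ω) = \begin{cases} \frac{\sqrt{2} \pi^{\frac{3}{2}} e^{- \frac{\omega^{2}}{8}}}{2} & \text{for}\: \omega > - \frac{9}{4} \wedge \omega < \frac{9}{4} \\0 & \text{otherwise} \end{cases}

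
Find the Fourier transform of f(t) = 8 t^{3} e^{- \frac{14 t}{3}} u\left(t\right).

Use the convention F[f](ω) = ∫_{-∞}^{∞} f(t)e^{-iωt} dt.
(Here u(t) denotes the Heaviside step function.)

F(ω) = \frac{3888}{\left(3 i \omega + 14\right)^{4}}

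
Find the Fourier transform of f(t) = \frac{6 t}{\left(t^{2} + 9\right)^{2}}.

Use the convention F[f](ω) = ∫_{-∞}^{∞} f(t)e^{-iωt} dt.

F(ω) = - i \pi \omega e^{- 3 \left|{\omega}\right|}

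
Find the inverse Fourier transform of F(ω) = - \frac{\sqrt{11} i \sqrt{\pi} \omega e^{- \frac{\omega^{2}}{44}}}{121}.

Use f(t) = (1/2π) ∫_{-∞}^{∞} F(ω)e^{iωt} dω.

f(t) = 2 t e^{- 11 t^{2}}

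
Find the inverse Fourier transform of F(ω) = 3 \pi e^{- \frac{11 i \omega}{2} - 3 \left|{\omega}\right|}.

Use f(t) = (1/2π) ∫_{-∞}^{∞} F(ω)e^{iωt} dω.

f(t) = \frac{9}{\left(t - \frac{11}{2}\right)^{2} + 9}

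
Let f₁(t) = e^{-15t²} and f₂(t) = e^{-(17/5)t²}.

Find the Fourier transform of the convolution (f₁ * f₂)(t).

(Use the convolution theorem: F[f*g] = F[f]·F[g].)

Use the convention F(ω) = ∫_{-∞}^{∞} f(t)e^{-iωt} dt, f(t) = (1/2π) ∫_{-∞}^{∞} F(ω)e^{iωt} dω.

F[f₁*f₂](ω) = \frac{\sqrt{51} \pi e^{- \frac{23 \omega^{2}}{255}}}{51}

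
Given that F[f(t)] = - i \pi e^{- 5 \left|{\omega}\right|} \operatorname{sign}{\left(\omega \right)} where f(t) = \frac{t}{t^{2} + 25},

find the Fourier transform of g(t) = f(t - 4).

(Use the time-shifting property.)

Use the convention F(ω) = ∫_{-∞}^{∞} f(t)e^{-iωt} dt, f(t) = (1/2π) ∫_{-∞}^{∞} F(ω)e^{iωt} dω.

F[g](ω) = - i \pi e^{- 4 i \omega} e^{- 5 \left|{\omega}\right|} \operatorname{sign}{\left(\omega \right)}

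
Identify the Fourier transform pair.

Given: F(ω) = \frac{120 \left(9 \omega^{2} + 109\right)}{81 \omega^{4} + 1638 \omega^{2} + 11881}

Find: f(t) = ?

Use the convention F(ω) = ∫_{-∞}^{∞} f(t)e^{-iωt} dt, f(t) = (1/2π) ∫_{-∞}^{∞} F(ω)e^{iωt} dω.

f(t) = 2 e^{- \frac{10 \left|{t}\right|}{3}} \cos{\left(t \right)}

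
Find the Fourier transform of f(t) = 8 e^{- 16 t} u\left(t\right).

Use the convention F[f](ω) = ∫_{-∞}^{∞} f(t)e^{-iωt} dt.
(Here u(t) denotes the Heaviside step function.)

F(ω) = \frac{8}{i \omega + 16}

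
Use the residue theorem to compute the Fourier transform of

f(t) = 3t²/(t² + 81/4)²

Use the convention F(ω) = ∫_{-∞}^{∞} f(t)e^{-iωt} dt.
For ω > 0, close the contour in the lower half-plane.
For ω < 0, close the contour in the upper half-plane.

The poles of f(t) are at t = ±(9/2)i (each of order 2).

Let g(z) = f(z)e^{-iωz}; for large |z| the factor e^{-iωz} decays in the lower half-plane when ω > 0 and in the upper half-plane when ω < 0.

Case ω > 0 (lower half-plane, clockwise contour ⇒ F(ω) = -2πi·ΣRes):
  Res_{z = - \frac{9 i}{2}} g(z) = \frac{i \left(2 - 9 \omega\right) e^{- \frac{9 \omega}{2}}}{12} (pole of order 2)
  F(ω) = -2πi·ΣRes = \frac{\pi \left(2 - 9 \omega\right) e^{- \frac{9 \omega}{2}}}{6}

Case ω < 0 (upper half-plane, counterclockwise contour ⇒ F(ω) = +2πi·ΣRes):
  Res_{z = \frac{9 i}{2}} g(z) = \frac{i \left(- 9 \omega - 2\right) e^{\frac{9 \omega}{2}}}{12} (pole of order 2)
  F(ω) = 2πi·ΣRes = \frac{\pi \left(9 \omega + 2\right) e^{\frac{9 \omega}{2}}}{6}

Both cases combine into a single formula in |ω|:

F(ω) = \frac{\pi \left(2 - 9 \left|{\omega}\right|\right) e^{- \frac{9 \left|{\omega}\right|}{2}}}{6}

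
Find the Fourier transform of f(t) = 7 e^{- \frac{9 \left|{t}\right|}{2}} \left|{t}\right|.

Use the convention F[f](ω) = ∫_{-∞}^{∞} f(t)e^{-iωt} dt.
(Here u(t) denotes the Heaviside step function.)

F(ω) = \frac{56 \left(81 - 4 \omega^{2}\right)}{\left(4 \omega^{2} + 81\right)^{2}}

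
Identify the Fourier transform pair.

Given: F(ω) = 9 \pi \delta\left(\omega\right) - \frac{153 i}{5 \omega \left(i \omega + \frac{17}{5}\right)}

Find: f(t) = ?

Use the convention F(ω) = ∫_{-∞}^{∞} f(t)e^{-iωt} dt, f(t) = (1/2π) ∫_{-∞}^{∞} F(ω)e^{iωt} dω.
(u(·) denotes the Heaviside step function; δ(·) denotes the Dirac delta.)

f(t) = 9 \left(1 - e^{- \frac{17 t}{5}}\right) u\left(t\right)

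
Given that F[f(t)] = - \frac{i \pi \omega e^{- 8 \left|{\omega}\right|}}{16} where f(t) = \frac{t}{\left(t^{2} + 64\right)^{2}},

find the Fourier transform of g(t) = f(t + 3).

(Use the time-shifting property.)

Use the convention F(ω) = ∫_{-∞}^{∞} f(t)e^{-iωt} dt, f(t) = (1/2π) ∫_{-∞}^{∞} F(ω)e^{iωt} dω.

F[g](ω) = - \frac{i \pi \omega e^{3 i \omega - 8 \left|{\omega}\right|}}{16}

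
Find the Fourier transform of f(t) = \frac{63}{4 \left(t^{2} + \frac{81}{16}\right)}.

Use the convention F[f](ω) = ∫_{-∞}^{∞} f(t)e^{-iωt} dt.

F(ω) = 7 \pi e^{- \frac{9 \left|{\omega}\right|}{4}}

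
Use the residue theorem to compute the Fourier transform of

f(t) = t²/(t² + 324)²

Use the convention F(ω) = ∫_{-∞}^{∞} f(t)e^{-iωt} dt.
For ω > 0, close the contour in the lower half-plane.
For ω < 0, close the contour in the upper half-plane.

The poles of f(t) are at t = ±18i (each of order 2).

Let g(z) = f(z)e^{-iωz}; for large |z| the factor e^{-iωz} decays in the lower half-plane when ω > 0 and in the upper half-plane when ω < 0.

Case ω > 0 (lower half-plane, clockwise contour ⇒ F(ω) = -2πi·ΣRes):
  Res_{z = - 18 i} g(z) = \frac{i \left(1 - 18 \omega\right) e^{- 18 \omega}}{72} (pole of order 2)
  F(ω) = -2πi·ΣRes = \frac{\pi \left(1 - 18 \omega\right) e^{- 18 \omega}}{36}

Case ω < 0 (upper half-plane, counterclockwise contour ⇒ F(ω) = +2πi·ΣRes):
  Res_{z = 18 i} g(z) = \frac{i \left(- 18 \omega - 1\right) e^{18 \omega}}{72} (pole of order 2)
  F(ω) = 2πi·ΣRes = \frac{\pi \left(18 \omega + 1\right) e^{18 \omega}}{36}

Both cases combine into a single formula in |ω|:

F(ω) = \frac{\pi \left(1 - 18 \left|{\omega}\right|\right) e^{- 18 \left|{\omega}\right|}}{36}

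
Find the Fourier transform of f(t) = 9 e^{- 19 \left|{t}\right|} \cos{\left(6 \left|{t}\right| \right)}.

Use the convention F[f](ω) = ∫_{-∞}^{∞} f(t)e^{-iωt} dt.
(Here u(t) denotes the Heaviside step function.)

F(ω) = \frac{342 \left(\omega^{2} + 397\right)}{\omega^{4} + 650 \omega^{2} + 157609}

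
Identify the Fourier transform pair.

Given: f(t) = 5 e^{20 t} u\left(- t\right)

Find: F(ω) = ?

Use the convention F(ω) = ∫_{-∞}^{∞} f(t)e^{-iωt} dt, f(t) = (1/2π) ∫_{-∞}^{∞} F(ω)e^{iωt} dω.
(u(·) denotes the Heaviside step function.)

F(ω) = - \frac{5}{i \omega - 20}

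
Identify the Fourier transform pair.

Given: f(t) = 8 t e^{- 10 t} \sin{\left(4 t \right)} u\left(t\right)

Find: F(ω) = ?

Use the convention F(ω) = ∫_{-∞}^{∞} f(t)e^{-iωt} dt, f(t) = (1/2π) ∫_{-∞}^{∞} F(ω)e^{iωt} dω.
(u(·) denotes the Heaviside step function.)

F(ω) = \frac{64 \left(i \omega + 10\right)}{\left(\left(i \omega + 10\right)^{2} + 16\right)^{2}}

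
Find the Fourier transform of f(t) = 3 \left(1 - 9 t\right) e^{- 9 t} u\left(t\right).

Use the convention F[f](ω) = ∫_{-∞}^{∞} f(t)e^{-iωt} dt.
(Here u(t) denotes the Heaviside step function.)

F(ω) = \frac{3 i \omega}{- \omega^{2} + 18 i \omega + 81}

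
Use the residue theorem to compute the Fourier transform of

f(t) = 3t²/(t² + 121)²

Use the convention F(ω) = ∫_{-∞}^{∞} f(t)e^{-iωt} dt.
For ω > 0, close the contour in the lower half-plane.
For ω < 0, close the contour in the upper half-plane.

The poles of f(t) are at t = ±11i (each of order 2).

Let g(z) = f(z)e^{-iωz}; for large |z| the factor e^{-iωz} decays in the lower half-plane when ω > 0 and in the upper half-plane when ω < 0.

Case ω > 0 (lower half-plane, clockwise contour ⇒ F(ω) = -2πi·ΣRes):
  Res_{z = - 11 i} g(z) = \frac{3 i \left(1 - 11 \omega\right) e^{- 11 \omega}}{44} (pole of order 2)
  F(ω) = -2πi·ΣRes = \frac{3 \pi \left(1 - 11 \omega\right) e^{- 11 \omega}}{22}

Case ω < 0 (upper half-plane, counterclockwise contour ⇒ F(ω) = +2πi·ΣRes):
  Res_{z = 11 i} g(z) = \frac{3 i \left(- 11 \omega - 1\right) e^{11 \omega}}{44} (pole of order 2)
  F(ω) = 2πi·ΣRes = \frac{3 \pi \left(11 \omega + 1\right) e^{11 \omega}}{22}

Both cases combine into a single formula in |ω|:

F(ω) = \frac{3 \pi \left(1 - 11 \left|{\omega}\right|\right) e^{- 11 \left|{\omega}\right|}}{22}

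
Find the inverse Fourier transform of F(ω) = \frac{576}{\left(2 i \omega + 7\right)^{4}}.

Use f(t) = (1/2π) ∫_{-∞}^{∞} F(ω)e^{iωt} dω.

f(t) = 6 t^{3} e^{- \frac{7 t}{2}} u\left(t\right)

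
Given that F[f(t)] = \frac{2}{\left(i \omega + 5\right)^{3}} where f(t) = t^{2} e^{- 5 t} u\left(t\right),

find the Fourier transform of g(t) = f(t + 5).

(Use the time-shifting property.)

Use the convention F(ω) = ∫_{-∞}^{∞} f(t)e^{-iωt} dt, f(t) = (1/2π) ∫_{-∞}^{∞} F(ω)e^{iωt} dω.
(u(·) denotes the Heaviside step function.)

F[g](ω) = \frac{2 e^{5 i \omega}}{\left(i \omega + 5\right)^{3}}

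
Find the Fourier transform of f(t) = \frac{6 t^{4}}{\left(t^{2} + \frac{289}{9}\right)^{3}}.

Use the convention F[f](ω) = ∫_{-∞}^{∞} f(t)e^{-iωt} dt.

F(ω) = \frac{\pi \left(289 \omega^{2} - 255 \left|{\omega}\right| + 27\right) e^{- \frac{17 \left|{\omega}\right|}{3}}}{68}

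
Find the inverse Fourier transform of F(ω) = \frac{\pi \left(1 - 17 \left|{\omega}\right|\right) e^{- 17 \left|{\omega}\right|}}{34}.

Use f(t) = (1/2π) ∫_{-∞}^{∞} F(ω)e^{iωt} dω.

f(t) = \frac{t^{2}}{\left(t^{2} + 289\right)^{2}}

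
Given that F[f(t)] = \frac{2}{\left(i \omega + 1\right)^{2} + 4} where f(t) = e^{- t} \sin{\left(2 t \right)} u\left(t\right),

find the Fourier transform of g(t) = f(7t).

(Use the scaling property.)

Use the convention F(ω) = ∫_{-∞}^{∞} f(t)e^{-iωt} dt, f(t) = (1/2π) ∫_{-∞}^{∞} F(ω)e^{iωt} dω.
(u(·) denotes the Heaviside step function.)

F[g](ω) = \frac{14}{\left(i \omega + 7\right)^{2} + 196}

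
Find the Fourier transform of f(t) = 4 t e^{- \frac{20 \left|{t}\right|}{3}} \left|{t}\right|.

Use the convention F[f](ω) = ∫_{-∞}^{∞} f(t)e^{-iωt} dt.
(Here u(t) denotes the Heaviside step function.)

F(ω) = \frac{3888 i \omega \left(3 \omega^{2} - 400\right)}{\left(9 \omega^{2} + 400\right)^{3}}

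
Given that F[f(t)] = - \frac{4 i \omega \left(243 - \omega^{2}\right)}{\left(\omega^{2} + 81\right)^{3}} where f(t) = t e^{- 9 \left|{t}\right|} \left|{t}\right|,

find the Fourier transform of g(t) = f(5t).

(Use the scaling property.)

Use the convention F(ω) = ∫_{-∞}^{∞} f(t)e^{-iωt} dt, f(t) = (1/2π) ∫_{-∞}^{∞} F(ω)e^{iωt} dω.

F[g](ω) = \frac{100 i \omega \left(\omega^{2} - 6075\right)}{\left(\omega^{2} + 2025\right)^{3}}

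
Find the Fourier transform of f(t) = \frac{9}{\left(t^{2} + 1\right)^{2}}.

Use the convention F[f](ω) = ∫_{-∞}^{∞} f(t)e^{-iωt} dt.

F(ω) = \frac{9 \pi \left(\left|{\omega}\right| + 1\right) e^{- \left|{\omega}\right|}}{2}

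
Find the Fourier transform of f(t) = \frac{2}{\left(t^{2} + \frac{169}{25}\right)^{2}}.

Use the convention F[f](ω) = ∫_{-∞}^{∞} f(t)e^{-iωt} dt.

F(ω) = \frac{25 \pi \left(13 \left|{\omega}\right| + 5\right) e^{- \frac{13 \left|{\omega}\right|}{5}}}{2197}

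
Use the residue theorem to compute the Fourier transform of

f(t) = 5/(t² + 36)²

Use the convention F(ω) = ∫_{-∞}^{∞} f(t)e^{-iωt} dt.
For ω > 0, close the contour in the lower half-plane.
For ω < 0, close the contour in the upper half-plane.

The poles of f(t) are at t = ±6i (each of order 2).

Let g(z) = f(z)e^{-iωz}; for large |z| the factor e^{-iωz} decays in the lower half-plane when ω > 0 and in the upper half-plane when ω < 0.

Case ω > 0 (lower half-plane, clockwise contour ⇒ F(ω) = -2πi·ΣRes):
  Res_{z = - 6 i} g(z) = \frac{5 i \left(6 \omega + 1\right) e^{- 6 \omega}}{864} (pole of order 2)
  F(ω) = -2πi·ΣRes = \frac{5 \pi \left(6 \omega + 1\right) e^{- 6 \omega}}{432}

Case ω < 0 (upper half-plane, counterclockwise contour ⇒ F(ω) = +2πi·ΣRes):
  Res_{z = 6 i} g(z) = \frac{5 i \left(6 \omega - 1\right) e^{6 \omega}}{864} (pole of order 2)
  F(ω) = 2πi·ΣRes = \frac{5 \pi \left(1 - 6 \omega\right) e^{6 \omega}}{432}

Both cases combine into a single formula in |ω|:

F(ω) = \frac{5 \pi \left(6 \left|{\omega}\right| + 1\right) e^{- 6 \left|{\omega}\right|}}{432}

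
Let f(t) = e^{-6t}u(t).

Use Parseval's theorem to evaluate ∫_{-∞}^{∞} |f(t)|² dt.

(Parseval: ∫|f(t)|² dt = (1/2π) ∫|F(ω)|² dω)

∫|f(t)|² dt = \frac{1}{12}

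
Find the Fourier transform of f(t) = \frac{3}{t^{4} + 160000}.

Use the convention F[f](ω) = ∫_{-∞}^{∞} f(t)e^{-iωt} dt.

F(ω) = \frac{3 \pi e^{- 10 \sqrt{2} \left|{\omega}\right|} \sin{\left(10 \sqrt{2} \left|{\omega}\right| + \frac{\pi}{4} \right)}}{8000}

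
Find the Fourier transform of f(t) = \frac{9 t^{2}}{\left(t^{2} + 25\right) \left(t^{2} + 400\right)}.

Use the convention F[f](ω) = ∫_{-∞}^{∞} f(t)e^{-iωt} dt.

F(ω) = \frac{3 \pi \left(4 - e^{15 \left|{\omega}\right|}\right) e^{- 20 \left|{\omega}\right|}}{25}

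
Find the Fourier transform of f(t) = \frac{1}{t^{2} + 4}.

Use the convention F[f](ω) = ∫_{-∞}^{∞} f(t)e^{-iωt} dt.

F(ω) = \frac{\pi e^{- 2 \left|{\omega}\right|}}{2}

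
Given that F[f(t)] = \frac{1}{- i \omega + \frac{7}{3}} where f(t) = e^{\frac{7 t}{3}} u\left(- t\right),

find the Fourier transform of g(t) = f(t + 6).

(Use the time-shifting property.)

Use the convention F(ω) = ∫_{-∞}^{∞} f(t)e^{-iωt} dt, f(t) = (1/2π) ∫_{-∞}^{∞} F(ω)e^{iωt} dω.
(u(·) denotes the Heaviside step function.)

F[g](ω) = - \frac{3 e^{6 i \omega}}{3 i \omega - 7}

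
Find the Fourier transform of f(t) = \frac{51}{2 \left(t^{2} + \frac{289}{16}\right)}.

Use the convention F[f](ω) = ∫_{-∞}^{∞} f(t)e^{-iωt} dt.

F(ω) = 6 \pi e^{- \frac{17 \left|{\omega}\right|}{4}}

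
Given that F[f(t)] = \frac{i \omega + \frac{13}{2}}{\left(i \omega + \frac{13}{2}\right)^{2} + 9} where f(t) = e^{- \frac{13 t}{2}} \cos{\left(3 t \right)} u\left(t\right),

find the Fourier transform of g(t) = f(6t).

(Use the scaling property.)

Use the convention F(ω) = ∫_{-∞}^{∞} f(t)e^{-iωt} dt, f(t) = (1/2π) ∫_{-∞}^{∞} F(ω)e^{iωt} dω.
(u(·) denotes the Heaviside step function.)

F[g](ω) = \frac{i \omega + 39}{\left(i \omega + 39\right)^{2} + 324}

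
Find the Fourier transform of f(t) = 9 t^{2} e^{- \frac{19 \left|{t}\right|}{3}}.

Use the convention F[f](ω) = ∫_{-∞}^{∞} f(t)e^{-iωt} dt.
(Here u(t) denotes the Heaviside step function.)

F(ω) = \frac{18468 \left(361 - 27 \omega^{2}\right)}{\left(9 \omega^{2} + 361\right)^{3}}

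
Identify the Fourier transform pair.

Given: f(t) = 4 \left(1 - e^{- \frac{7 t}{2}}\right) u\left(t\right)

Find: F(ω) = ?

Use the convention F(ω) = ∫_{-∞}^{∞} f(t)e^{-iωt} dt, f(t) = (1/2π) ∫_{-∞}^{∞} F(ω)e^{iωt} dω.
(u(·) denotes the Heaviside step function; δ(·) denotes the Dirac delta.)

F(ω) = 4 \pi \delta\left(\omega\right) - \frac{14 i}{\omega \left(i \omega + \frac{7}{2}\right)}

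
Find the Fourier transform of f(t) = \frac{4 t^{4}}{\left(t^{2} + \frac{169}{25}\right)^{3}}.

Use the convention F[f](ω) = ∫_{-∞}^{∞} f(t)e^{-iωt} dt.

F(ω) = \frac{\pi \left(169 \omega^{2} - 325 \left|{\omega}\right| + 75\right) e^{- \frac{13 \left|{\omega}\right|}{5}}}{130}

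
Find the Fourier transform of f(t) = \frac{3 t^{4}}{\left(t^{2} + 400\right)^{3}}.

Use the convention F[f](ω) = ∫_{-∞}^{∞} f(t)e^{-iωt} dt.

F(ω) = \frac{3 \pi \left(400 \omega^{2} - 100 \left|{\omega}\right| + 3\right) e^{- 20 \left|{\omega}\right|}}{160}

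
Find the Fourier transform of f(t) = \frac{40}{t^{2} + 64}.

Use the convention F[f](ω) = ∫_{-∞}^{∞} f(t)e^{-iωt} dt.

F(ω) = 5 \pi e^{- 8 \left|{\omega}\right|}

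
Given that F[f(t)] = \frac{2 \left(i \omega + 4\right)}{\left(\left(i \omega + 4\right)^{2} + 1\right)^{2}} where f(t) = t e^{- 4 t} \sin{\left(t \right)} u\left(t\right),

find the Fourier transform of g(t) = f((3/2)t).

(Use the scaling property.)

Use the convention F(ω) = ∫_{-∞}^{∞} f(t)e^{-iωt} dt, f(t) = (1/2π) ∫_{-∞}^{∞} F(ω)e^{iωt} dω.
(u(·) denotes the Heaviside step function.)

F[g](ω) = \frac{72 \left(i \omega + 6\right)}{\left(4 \left(i \omega + 6\right)^{2} + 9\right)^{2}}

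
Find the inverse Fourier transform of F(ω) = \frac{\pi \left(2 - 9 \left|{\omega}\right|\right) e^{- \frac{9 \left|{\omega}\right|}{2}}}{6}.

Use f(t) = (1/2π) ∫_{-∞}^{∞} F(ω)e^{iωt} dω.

f(t) = \frac{3 t^{2}}{\left(t^{2} + \frac{81}{4}\right)^{2}}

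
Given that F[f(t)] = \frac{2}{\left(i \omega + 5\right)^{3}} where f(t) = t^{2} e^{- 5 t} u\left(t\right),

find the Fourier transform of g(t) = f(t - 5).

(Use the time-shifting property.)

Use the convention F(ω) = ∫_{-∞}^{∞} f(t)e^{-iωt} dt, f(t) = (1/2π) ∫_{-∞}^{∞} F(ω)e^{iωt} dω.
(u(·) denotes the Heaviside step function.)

F[g](ω) = \frac{2 e^{- 5 i \omega}}{\left(i \omega + 5\right)^{3}}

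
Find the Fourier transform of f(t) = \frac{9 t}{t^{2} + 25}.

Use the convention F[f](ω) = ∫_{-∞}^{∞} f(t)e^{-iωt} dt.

F(ω) = - 9 i \pi e^{- 5 \left|{\omega}\right|} \operatorname{sign}{\left(\omega \right)}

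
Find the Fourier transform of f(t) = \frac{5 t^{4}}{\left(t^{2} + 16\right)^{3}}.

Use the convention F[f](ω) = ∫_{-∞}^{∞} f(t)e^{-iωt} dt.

F(ω) = \frac{5 \pi \left(16 \omega^{2} - 20 \left|{\omega}\right| + 3\right) e^{- 4 \left|{\omega}\right|}}{32}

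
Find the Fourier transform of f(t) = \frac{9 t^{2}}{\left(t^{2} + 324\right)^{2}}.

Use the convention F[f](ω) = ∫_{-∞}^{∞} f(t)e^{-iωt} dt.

F(ω) = \frac{\pi \left(1 - 18 \left|{\omega}\right|\right) e^{- 18 \left|{\omega}\right|}}{4}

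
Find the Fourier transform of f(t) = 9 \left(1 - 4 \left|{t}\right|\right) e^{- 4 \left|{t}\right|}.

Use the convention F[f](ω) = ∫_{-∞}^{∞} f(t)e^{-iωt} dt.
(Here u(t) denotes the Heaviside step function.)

F(ω) = \frac{144 \omega^{2}}{\left(\omega^{2} + 16\right)^{2}}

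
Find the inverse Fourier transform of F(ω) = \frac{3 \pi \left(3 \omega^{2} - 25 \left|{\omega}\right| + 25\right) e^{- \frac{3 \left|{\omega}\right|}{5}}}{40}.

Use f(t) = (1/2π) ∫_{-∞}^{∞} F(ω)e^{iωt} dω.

f(t) = \frac{3 t^{4}}{\left(t^{2} + \frac{9}{25}\right)^{3}}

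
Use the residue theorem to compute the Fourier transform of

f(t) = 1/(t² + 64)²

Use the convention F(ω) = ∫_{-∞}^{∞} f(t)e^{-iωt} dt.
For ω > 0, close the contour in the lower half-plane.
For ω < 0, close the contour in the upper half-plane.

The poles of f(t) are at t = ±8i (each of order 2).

Let g(z) = f(z)e^{-iωz}; for large |z| the factor e^{-iωz} decays in the lower half-plane when ω > 0 and in the upper half-plane when ω < 0.

Case ω > 0 (lower half-plane, clockwise contour ⇒ F(ω) = -2πi·ΣRes):
  Res_{z = - 8 i} g(z) = \frac{i \left(8 \omega + 1\right) e^{- 8 \omega}}{2048} (pole of order 2)
  F(ω) = -2πi·ΣRes = \frac{\pi \left(8 \omega + 1\right) e^{- 8 \omega}}{1024}

Case ω < 0 (upper half-plane, counterclockwise contour ⇒ F(ω) = +2πi·ΣRes):
  Res_{z = 8 i} g(z) = \frac{i \left(8 \omega - 1\right) e^{8 \omega}}{2048} (pole of order 2)
  F(ω) = 2πi·ΣRes = \frac{\pi \left(1 - 8 \omega\right) e^{8 \omega}}{1024}

Both cases combine into a single formula in |ω|:

F(ω) = \frac{\pi \left(8 \left|{\omega}\right| + 1\right) e^{- 8 \left|{\omega}\right|}}{1024}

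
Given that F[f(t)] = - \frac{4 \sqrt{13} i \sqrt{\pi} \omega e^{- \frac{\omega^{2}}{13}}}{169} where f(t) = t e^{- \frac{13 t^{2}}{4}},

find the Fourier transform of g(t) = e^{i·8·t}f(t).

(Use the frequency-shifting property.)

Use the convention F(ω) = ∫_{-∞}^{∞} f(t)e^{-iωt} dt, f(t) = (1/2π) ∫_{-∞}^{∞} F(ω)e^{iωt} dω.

F[g](ω) = \frac{4 \sqrt{13} i \sqrt{\pi} \left(8 - \omega\right) e^{- \frac{\left(\omega - 8\right)^{2}}{13}}}{169}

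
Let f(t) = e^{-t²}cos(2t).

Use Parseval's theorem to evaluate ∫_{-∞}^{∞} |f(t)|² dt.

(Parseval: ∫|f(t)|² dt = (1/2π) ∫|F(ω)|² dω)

∫|f(t)|² dt = \frac{\sqrt{2} \sqrt{\pi} \left(1 + e^{2}\right)}{4 e^{2}}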